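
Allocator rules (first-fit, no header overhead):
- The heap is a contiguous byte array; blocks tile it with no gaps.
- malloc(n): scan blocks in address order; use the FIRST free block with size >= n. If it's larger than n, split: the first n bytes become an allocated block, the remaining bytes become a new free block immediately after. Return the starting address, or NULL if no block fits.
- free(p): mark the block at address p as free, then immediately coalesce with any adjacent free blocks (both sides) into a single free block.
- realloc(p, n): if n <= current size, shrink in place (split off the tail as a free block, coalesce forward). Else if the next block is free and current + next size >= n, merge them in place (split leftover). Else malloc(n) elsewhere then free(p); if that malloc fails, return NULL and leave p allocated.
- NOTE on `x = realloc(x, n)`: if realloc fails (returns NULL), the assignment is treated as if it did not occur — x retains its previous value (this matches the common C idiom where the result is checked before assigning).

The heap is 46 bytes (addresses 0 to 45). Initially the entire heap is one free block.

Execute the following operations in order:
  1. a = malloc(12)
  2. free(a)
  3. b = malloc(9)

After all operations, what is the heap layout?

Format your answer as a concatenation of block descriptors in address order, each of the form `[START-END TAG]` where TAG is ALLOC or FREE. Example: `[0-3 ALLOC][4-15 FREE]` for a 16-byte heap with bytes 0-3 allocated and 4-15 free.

Op 1: a = malloc(12) -> a = 0; heap: [0-11 ALLOC][12-45 FREE]
Op 2: free(a) -> (freed a); heap: [0-45 FREE]
Op 3: b = malloc(9) -> b = 0; heap: [0-8 ALLOC][9-45 FREE]

Answer: [0-8 ALLOC][9-45 FREE]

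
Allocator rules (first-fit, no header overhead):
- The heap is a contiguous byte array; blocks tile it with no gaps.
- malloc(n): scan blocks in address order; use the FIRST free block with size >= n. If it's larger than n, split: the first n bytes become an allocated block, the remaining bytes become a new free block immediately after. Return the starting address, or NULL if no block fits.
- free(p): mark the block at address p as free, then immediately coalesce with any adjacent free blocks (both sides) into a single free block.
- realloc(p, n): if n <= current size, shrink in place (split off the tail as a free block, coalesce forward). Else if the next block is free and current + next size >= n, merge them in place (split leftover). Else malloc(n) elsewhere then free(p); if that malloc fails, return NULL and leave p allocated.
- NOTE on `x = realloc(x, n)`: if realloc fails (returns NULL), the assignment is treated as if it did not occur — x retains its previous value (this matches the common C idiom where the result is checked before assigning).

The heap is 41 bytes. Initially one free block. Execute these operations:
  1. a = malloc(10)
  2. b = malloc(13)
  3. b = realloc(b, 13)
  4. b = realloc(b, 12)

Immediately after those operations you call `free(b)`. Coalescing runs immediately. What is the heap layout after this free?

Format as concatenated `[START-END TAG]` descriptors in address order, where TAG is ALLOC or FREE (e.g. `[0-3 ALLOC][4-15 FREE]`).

Op 1: a = malloc(10) -> a = 0; heap: [0-9 ALLOC][10-40 FREE]
Op 2: b = malloc(13) -> b = 10; heap: [0-9 ALLOC][10-22 ALLOC][23-40 FREE]
Op 3: b = realloc(b, 13) -> b = 10; heap: [0-9 ALLOC][10-22 ALLOC][23-40 FREE]
Op 4: b = realloc(b, 12) -> b = 10; heap: [0-9 ALLOC][10-21 ALLOC][22-40 FREE]
free(b): b = 10 -> block [10-21 ALLOC]; mark free, coalesce with adjacent free neighbors -> [0-9 ALLOC][10-40 FREE]

Answer: [0-9 ALLOC][10-40 FREE]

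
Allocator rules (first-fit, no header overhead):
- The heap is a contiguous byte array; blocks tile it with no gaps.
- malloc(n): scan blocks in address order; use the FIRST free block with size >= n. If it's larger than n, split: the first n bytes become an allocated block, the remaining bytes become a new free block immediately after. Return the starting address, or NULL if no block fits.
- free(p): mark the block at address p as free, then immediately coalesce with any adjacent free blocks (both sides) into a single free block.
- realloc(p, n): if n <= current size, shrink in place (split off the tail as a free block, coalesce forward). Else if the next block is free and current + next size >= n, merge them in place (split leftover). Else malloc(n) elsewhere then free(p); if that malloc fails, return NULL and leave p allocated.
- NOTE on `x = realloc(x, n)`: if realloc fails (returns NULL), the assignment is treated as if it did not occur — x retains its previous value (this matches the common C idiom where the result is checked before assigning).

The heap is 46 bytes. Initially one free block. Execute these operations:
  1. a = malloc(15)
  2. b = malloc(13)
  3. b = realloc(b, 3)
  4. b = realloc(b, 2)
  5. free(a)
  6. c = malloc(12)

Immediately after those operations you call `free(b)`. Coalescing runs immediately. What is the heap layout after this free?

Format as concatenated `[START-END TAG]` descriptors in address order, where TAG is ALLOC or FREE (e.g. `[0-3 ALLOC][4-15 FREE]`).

Answer: [0-11 ALLOC][12-45 FREE]

Derivation:
Op 1: a = malloc(15) -> a = 0; heap: [0-14 ALLOC][15-45 FREE]
Op 2: b = malloc(13) -> b = 15; heap: [0-14 ALLOC][15-27 ALLOC][28-45 FREE]
Op 3: b = realloc(b, 3) -> b = 15; heap: [0-14 ALLOC][15-17 ALLOC][18-45 FREE]
Op 4: b = realloc(b, 2) -> b = 15; heap: [0-14 ALLOC][15-16 ALLOC][17-45 FREE]
Op 5: free(a) -> (freed a); heap: [0-14 FREE][15-16 ALLOC][17-45 FREE]
Op 6: c = malloc(12) -> c = 0; heap: [0-11 ALLOC][12-14 FREE][15-16 ALLOC][17-45 FREE]
free(b): b = 15 -> block [15-16 ALLOC]; mark free, coalesce with adjacent free neighbors -> [0-11 ALLOC][12-45 FREE]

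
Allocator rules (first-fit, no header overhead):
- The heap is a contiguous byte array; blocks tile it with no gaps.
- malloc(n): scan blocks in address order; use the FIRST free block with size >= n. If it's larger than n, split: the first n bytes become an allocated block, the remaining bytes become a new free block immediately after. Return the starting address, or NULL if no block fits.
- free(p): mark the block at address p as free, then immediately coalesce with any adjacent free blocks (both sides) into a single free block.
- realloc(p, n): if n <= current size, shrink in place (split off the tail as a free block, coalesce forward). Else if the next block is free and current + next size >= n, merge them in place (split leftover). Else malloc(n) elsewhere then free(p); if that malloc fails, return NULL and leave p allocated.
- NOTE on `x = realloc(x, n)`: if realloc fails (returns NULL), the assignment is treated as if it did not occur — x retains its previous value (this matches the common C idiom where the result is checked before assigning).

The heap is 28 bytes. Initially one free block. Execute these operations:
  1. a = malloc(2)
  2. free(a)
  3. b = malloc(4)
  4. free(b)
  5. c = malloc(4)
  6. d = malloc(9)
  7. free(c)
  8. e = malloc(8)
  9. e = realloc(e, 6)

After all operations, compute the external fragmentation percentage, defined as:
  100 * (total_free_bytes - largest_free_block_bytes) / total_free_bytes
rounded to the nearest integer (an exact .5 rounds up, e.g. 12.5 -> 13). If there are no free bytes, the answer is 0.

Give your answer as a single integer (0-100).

Op 1: a = malloc(2) -> a = 0; heap: [0-1 ALLOC][2-27 FREE]
Op 2: free(a) -> (freed a); heap: [0-27 FREE]
Op 3: b = malloc(4) -> b = 0; heap: [0-3 ALLOC][4-27 FREE]
Op 4: free(b) -> (freed b); heap: [0-27 FREE]
Op 5: c = malloc(4) -> c = 0; heap: [0-3 ALLOC][4-27 FREE]
Op 6: d = malloc(9) -> d = 4; heap: [0-3 ALLOC][4-12 ALLOC][13-27 FREE]
Op 7: free(c) -> (freed c); heap: [0-3 FREE][4-12 ALLOC][13-27 FREE]
Op 8: e = malloc(8) -> e = 13; heap: [0-3 FREE][4-12 ALLOC][13-20 ALLOC][21-27 FREE]
Op 9: e = realloc(e, 6) -> e = 13; heap: [0-3 FREE][4-12 ALLOC][13-18 ALLOC][19-27 FREE]
Free blocks: [4 9] total_free=13 largest=9 -> 100*(13-9)/13 = 400/13 ≈ 30.769 -> rounds to 31

Answer: 31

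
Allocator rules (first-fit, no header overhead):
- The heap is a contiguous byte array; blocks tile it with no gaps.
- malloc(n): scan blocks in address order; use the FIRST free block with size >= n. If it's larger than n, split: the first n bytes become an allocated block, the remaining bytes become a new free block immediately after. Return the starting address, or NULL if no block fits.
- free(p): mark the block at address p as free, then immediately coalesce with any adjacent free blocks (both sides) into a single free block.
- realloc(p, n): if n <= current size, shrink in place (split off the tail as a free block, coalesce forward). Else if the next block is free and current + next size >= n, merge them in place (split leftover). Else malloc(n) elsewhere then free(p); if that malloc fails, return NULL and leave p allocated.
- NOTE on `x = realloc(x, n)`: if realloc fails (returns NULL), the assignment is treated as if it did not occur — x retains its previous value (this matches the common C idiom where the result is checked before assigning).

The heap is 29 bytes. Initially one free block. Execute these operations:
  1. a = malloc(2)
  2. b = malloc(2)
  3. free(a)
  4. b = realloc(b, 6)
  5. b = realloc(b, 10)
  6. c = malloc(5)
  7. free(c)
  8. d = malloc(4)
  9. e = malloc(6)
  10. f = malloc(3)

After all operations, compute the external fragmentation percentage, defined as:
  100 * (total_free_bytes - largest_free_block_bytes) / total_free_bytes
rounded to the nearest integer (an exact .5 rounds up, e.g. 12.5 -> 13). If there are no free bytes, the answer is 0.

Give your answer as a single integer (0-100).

Op 1: a = malloc(2) -> a = 0; heap: [0-1 ALLOC][2-28 FREE]
Op 2: b = malloc(2) -> b = 2; heap: [0-1 ALLOC][2-3 ALLOC][4-28 FREE]
Op 3: free(a) -> (freed a); heap: [0-1 FREE][2-3 ALLOC][4-28 FREE]
Op 4: b = realloc(b, 6) -> b = 2; heap: [0-1 FREE][2-7 ALLOC][8-28 FREE]
Op 5: b = realloc(b, 10) -> b = 2; heap: [0-1 FREE][2-11 ALLOC][12-28 FREE]
Op 6: c = malloc(5) -> c = 12; heap: [0-1 FREE][2-11 ALLOC][12-16 ALLOC][17-28 FREE]
Op 7: free(c) -> (freed c); heap: [0-1 FREE][2-11 ALLOC][12-28 FREE]
Op 8: d = malloc(4) -> d = 12; heap: [0-1 FREE][2-11 ALLOC][12-15 ALLOC][16-28 FREE]
Op 9: e = malloc(6) -> e = 16; heap: [0-1 FREE][2-11 ALLOC][12-15 ALLOC][16-21 ALLOC][22-28 FREE]
Op 10: f = malloc(3) -> f = 22; heap: [0-1 FREE][2-11 ALLOC][12-15 ALLOC][16-21 ALLOC][22-24 ALLOC][25-28 FREE]
Free blocks: [2 4] total_free=6 largest=4 -> 100*(6-4)/6 = 200/6 ≈ 33.333 -> rounds to 33

Answer: 33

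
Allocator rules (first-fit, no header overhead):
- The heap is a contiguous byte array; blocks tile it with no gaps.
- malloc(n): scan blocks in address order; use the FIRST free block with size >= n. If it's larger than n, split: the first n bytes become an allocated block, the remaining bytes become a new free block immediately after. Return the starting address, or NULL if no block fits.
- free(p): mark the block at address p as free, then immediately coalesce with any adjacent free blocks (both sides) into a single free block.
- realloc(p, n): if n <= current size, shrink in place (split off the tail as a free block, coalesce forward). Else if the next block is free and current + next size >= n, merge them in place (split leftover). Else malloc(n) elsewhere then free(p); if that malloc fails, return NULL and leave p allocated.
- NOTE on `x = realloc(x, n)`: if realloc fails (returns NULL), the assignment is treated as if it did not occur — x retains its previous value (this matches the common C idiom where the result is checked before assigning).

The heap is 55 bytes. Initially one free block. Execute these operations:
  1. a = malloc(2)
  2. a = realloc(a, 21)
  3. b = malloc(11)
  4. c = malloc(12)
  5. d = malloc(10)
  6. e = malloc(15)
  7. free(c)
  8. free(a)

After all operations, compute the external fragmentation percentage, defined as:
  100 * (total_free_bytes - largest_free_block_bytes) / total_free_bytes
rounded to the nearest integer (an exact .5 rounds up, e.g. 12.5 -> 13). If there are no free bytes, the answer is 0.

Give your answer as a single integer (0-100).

Op 1: a = malloc(2) -> a = 0; heap: [0-1 ALLOC][2-54 FREE]
Op 2: a = realloc(a, 21) -> a = 0; heap: [0-20 ALLOC][21-54 FREE]
Op 3: b = malloc(11) -> b = 21; heap: [0-20 ALLOC][21-31 ALLOC][32-54 FREE]
Op 4: c = malloc(12) -> c = 32; heap: [0-20 ALLOC][21-31 ALLOC][32-43 ALLOC][44-54 FREE]
Op 5: d = malloc(10) -> d = 44; heap: [0-20 ALLOC][21-31 ALLOC][32-43 ALLOC][44-53 ALLOC][54-54 FREE]
Op 6: e = malloc(15) -> e = NULL; heap: [0-20 ALLOC][21-31 ALLOC][32-43 ALLOC][44-53 ALLOC][54-54 FREE]
Op 7: free(c) -> (freed c); heap: [0-20 ALLOC][21-31 ALLOC][32-43 FREE][44-53 ALLOC][54-54 FREE]
Op 8: free(a) -> (freed a); heap: [0-20 FREE][21-31 ALLOC][32-43 FREE][44-53 ALLOC][54-54 FREE]
Free blocks: [21 12 1] total_free=34 largest=21 -> 100*(34-21)/34 = 1300/34 ≈ 38.235 -> rounds to 38

Answer: 38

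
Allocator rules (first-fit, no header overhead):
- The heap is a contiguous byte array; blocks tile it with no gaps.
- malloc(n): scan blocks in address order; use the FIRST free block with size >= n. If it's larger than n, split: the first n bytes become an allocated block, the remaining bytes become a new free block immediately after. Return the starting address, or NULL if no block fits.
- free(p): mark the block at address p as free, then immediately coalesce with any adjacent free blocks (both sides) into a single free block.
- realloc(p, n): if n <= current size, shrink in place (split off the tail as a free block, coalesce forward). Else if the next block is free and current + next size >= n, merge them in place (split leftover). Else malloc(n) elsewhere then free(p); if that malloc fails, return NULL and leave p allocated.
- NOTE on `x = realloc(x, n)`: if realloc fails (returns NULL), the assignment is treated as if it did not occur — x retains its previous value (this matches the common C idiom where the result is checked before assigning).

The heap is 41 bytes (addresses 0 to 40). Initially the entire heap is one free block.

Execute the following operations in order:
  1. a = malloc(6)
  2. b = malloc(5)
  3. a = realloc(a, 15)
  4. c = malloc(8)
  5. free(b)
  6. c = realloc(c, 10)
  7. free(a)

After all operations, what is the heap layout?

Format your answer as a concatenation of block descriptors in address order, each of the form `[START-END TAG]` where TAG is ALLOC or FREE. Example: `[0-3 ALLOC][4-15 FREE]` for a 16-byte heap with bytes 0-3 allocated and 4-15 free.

Answer: [0-25 FREE][26-35 ALLOC][36-40 FREE]

Derivation:
Op 1: a = malloc(6) -> a = 0; heap: [0-5 ALLOC][6-40 FREE]
Op 2: b = malloc(5) -> b = 6; heap: [0-5 ALLOC][6-10 ALLOC][11-40 FREE]
Op 3: a = realloc(a, 15) -> a = 11; heap: [0-5 FREE][6-10 ALLOC][11-25 ALLOC][26-40 FREE]
Op 4: c = malloc(8) -> c = 26; heap: [0-5 FREE][6-10 ALLOC][11-25 ALLOC][26-33 ALLOC][34-40 FREE]
Op 5: free(b) -> (freed b); heap: [0-10 FREE][11-25 ALLOC][26-33 ALLOC][34-40 FREE]
Op 6: c = realloc(c, 10) -> c = 26; heap: [0-10 FREE][11-25 ALLOC][26-35 ALLOC][36-40 FREE]
Op 7: free(a) -> (freed a); heap: [0-25 FREE][26-35 ALLOC][36-40 FREE]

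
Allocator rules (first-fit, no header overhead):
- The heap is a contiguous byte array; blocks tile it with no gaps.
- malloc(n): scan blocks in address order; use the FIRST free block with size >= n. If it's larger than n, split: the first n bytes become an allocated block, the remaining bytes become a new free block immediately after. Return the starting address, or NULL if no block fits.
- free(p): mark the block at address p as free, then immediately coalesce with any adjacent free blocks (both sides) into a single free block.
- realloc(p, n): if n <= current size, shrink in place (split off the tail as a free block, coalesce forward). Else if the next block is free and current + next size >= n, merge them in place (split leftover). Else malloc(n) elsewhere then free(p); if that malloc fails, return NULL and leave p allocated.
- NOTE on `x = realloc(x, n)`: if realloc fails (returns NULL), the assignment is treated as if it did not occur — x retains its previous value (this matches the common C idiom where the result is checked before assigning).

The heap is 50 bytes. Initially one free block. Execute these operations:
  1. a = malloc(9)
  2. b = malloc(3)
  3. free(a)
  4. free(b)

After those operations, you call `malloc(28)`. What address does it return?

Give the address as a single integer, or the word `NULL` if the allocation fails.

Answer: 0

Derivation:
Op 1: a = malloc(9) -> a = 0; heap: [0-8 ALLOC][9-49 FREE]
Op 2: b = malloc(3) -> b = 9; heap: [0-8 ALLOC][9-11 ALLOC][12-49 FREE]
Op 3: free(a) -> (freed a); heap: [0-8 FREE][9-11 ALLOC][12-49 FREE]
Op 4: free(b) -> (freed b); heap: [0-49 FREE]
malloc(28): first-fit scan over [0-49 FREE] -> 0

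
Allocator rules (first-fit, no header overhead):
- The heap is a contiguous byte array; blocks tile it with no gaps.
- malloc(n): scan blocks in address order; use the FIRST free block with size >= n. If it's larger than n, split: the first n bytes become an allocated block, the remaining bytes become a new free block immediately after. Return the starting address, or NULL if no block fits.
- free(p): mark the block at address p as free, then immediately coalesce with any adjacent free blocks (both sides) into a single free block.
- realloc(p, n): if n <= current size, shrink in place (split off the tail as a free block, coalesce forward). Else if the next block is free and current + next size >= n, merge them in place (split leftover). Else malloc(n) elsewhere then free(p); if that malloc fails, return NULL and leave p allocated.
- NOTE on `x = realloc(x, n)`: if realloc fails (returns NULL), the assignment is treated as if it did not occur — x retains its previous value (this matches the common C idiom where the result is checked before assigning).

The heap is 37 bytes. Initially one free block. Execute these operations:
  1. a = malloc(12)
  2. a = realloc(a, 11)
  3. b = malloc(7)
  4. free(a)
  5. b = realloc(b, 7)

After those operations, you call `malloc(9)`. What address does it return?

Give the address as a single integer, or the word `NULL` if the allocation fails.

Answer: 0

Derivation:
Op 1: a = malloc(12) -> a = 0; heap: [0-11 ALLOC][12-36 FREE]
Op 2: a = realloc(a, 11) -> a = 0; heap: [0-10 ALLOC][11-36 FREE]
Op 3: b = malloc(7) -> b = 11; heap: [0-10 ALLOC][11-17 ALLOC][18-36 FREE]
Op 4: free(a) -> (freed a); heap: [0-10 FREE][11-17 ALLOC][18-36 FREE]
Op 5: b = realloc(b, 7) -> b = 11; heap: [0-10 FREE][11-17 ALLOC][18-36 FREE]
malloc(9): first-fit scan over [0-10 FREE][11-17 ALLOC][18-36 FREE] -> 0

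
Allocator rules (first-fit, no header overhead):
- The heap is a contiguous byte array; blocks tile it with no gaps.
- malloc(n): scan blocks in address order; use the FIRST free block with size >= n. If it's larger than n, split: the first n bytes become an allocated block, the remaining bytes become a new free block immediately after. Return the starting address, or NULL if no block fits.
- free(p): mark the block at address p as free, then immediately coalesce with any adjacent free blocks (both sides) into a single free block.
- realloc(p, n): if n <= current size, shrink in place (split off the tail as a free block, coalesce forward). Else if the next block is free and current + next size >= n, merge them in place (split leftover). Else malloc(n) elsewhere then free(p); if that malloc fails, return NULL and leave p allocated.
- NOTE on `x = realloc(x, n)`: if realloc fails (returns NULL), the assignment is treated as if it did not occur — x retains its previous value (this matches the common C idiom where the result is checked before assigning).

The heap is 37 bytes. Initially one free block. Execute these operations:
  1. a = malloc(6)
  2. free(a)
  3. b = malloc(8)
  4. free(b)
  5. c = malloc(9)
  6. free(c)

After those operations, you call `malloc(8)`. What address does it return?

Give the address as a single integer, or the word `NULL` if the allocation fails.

Op 1: a = malloc(6) -> a = 0; heap: [0-5 ALLOC][6-36 FREE]
Op 2: free(a) -> (freed a); heap: [0-36 FREE]
Op 3: b = malloc(8) -> b = 0; heap: [0-7 ALLOC][8-36 FREE]
Op 4: free(b) -> (freed b); heap: [0-36 FREE]
Op 5: c = malloc(9) -> c = 0; heap: [0-8 ALLOC][9-36 FREE]
Op 6: free(c) -> (freed c); heap: [0-36 FREE]
malloc(8): first-fit scan over [0-36 FREE] -> 0

Answer: 0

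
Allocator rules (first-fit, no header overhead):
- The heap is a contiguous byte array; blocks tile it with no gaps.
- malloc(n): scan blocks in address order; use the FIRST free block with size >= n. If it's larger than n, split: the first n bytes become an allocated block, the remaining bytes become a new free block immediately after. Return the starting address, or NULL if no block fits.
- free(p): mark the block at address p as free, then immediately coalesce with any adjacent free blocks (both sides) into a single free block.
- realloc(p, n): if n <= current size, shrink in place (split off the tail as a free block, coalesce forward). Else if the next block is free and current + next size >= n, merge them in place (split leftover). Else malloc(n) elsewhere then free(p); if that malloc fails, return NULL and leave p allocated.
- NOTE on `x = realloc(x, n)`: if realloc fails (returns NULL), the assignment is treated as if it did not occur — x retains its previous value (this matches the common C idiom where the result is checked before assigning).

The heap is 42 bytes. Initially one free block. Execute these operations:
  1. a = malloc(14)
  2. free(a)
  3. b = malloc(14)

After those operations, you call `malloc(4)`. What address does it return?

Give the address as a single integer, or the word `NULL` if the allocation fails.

Answer: 14

Derivation:
Op 1: a = malloc(14) -> a = 0; heap: [0-13 ALLOC][14-41 FREE]
Op 2: free(a) -> (freed a); heap: [0-41 FREE]
Op 3: b = malloc(14) -> b = 0; heap: [0-13 ALLOC][14-41 FREE]
malloc(4): first-fit scan over [0-13 ALLOC][14-41 FREE] -> 14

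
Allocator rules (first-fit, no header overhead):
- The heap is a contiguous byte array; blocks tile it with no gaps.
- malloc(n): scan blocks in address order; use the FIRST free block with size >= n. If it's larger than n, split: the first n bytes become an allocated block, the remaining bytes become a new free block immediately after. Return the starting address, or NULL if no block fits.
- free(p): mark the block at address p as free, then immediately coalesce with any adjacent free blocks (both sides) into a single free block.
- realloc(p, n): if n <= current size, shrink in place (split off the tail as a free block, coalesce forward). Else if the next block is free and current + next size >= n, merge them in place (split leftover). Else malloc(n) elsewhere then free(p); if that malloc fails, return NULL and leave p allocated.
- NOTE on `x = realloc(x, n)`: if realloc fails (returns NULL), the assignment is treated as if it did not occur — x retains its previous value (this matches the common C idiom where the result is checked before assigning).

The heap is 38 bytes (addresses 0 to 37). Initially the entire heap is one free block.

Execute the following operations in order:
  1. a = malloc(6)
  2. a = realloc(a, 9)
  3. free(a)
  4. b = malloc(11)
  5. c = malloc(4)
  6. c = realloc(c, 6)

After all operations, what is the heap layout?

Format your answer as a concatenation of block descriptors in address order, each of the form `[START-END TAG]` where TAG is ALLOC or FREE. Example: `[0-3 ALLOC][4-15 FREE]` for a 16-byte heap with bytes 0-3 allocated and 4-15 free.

Answer: [0-10 ALLOC][11-16 ALLOC][17-37 FREE]

Derivation:
Op 1: a = malloc(6) -> a = 0; heap: [0-5 ALLOC][6-37 FREE]
Op 2: a = realloc(a, 9) -> a = 0; heap: [0-8 ALLOC][9-37 FREE]
Op 3: free(a) -> (freed a); heap: [0-37 FREE]
Op 4: b = malloc(11) -> b = 0; heap: [0-10 ALLOC][11-37 FREE]
Op 5: c = malloc(4) -> c = 11; heap: [0-10 ALLOC][11-14 ALLOC][15-37 FREE]
Op 6: c = realloc(c, 6) -> c = 11; heap: [0-10 ALLOC][11-16 ALLOC][17-37 FREE]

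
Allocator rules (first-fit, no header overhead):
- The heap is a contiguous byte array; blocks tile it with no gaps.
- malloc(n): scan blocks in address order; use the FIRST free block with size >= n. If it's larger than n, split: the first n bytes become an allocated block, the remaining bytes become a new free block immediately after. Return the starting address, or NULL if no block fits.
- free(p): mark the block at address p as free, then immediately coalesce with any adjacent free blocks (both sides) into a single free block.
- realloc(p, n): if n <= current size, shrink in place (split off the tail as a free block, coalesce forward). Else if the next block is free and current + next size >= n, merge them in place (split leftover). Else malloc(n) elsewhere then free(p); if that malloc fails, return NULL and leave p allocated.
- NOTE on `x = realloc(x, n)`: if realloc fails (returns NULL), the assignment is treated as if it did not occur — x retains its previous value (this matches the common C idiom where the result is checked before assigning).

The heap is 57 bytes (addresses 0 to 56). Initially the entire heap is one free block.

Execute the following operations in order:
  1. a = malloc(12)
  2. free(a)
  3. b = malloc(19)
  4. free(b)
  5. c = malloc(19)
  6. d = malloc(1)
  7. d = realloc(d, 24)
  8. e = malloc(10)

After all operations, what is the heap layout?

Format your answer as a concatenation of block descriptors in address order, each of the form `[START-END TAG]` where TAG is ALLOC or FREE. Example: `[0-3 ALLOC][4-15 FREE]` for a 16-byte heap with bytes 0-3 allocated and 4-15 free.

Op 1: a = malloc(12) -> a = 0; heap: [0-11 ALLOC][12-56 FREE]
Op 2: free(a) -> (freed a); heap: [0-56 FREE]
Op 3: b = malloc(19) -> b = 0; heap: [0-18 ALLOC][19-56 FREE]
Op 4: free(b) -> (freed b); heap: [0-56 FREE]
Op 5: c = malloc(19) -> c = 0; heap: [0-18 ALLOC][19-56 FREE]
Op 6: d = malloc(1) -> d = 19; heap: [0-18 ALLOC][19-19 ALLOC][20-56 FREE]
Op 7: d = realloc(d, 24) -> d = 19; heap: [0-18 ALLOC][19-42 ALLOC][43-56 FREE]
Op 8: e = malloc(10) -> e = 43; heap: [0-18 ALLOC][19-42 ALLOC][43-52 ALLOC][53-56 FREE]

Answer: [0-18 ALLOC][19-42 ALLOC][43-52 ALLOC][53-56 FREE]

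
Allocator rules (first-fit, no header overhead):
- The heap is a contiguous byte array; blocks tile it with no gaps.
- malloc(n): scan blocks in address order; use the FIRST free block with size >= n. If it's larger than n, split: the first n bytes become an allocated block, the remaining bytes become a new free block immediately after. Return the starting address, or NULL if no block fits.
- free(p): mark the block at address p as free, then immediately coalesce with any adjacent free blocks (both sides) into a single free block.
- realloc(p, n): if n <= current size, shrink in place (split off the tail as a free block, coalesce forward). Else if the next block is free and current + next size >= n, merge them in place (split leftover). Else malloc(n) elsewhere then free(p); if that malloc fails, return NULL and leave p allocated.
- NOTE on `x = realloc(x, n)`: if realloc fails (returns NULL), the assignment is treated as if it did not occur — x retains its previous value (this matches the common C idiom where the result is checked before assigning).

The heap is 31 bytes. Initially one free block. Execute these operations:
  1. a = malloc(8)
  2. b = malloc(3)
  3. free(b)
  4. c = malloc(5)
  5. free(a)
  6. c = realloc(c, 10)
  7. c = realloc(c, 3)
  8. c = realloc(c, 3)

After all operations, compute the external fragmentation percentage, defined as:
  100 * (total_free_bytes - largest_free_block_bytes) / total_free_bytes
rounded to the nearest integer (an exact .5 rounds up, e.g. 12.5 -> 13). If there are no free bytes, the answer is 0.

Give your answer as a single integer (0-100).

Answer: 29

Derivation:
Op 1: a = malloc(8) -> a = 0; heap: [0-7 ALLOC][8-30 FREE]
Op 2: b = malloc(3) -> b = 8; heap: [0-7 ALLOC][8-10 ALLOC][11-30 FREE]
Op 3: free(b) -> (freed b); heap: [0-7 ALLOC][8-30 FREE]
Op 4: c = malloc(5) -> c = 8; heap: [0-7 ALLOC][8-12 ALLOC][13-30 FREE]
Op 5: free(a) -> (freed a); heap: [0-7 FREE][8-12 ALLOC][13-30 FREE]
Op 6: c = realloc(c, 10) -> c = 8; heap: [0-7 FREE][8-17 ALLOC][18-30 FREE]
Op 7: c = realloc(c, 3) -> c = 8; heap: [0-7 FREE][8-10 ALLOC][11-30 FREE]
Op 8: c = realloc(c, 3) -> c = 8; heap: [0-7 FREE][8-10 ALLOC][11-30 FREE]
Free blocks: [8 20] total_free=28 largest=20 -> 100*(28-20)/28 = 800/28 ≈ 28.571 -> rounds to 29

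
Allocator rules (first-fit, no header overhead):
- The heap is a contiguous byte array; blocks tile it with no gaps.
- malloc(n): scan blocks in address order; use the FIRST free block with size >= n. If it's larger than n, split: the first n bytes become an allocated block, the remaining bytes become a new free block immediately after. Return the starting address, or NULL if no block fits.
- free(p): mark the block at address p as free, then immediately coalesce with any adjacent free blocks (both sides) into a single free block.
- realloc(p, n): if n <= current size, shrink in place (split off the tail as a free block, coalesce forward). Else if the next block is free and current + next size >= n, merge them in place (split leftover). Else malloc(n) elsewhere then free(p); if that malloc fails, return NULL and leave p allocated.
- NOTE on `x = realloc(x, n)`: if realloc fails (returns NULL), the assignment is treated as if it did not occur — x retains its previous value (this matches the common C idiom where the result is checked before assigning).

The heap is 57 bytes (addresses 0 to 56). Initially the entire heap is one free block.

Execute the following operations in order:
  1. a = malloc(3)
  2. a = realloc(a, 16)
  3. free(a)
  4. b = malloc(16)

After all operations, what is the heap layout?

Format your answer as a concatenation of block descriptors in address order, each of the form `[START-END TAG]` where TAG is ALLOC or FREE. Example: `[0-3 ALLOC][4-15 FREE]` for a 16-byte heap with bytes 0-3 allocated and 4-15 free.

Answer: [0-15 ALLOC][16-56 FREE]

Derivation:
Op 1: a = malloc(3) -> a = 0; heap: [0-2 ALLOC][3-56 FREE]
Op 2: a = realloc(a, 16) -> a = 0; heap: [0-15 ALLOC][16-56 FREE]
Op 3: free(a) -> (freed a); heap: [0-56 FREE]
Op 4: b = malloc(16) -> b = 0; heap: [0-15 ALLOC][16-56 FREE]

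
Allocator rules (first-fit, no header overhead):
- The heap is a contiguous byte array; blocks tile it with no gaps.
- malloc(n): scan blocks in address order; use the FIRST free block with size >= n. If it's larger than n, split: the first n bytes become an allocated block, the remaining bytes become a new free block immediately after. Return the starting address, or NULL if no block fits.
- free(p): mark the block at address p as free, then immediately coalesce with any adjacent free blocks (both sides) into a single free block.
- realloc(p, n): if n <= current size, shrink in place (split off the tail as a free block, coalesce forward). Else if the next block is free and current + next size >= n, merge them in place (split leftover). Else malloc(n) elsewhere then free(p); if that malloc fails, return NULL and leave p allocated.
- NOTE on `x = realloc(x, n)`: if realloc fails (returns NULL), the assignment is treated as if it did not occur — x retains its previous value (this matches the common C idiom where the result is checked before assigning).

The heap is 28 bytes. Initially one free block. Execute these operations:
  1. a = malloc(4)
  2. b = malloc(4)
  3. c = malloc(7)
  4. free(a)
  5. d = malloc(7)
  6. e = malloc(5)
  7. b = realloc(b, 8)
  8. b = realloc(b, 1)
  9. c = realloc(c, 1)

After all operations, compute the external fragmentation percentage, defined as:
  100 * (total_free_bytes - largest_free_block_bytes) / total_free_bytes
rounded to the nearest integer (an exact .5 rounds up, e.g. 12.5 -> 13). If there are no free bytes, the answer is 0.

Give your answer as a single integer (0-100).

Answer: 57

Derivation:
Op 1: a = malloc(4) -> a = 0; heap: [0-3 ALLOC][4-27 FREE]
Op 2: b = malloc(4) -> b = 4; heap: [0-3 ALLOC][4-7 ALLOC][8-27 FREE]
Op 3: c = malloc(7) -> c = 8; heap: [0-3 ALLOC][4-7 ALLOC][8-14 ALLOC][15-27 FREE]
Op 4: free(a) -> (freed a); heap: [0-3 FREE][4-7 ALLOC][8-14 ALLOC][15-27 FREE]
Op 5: d = malloc(7) -> d = 15; heap: [0-3 FREE][4-7 ALLOC][8-14 ALLOC][15-21 ALLOC][22-27 FREE]
Op 6: e = malloc(5) -> e = 22; heap: [0-3 FREE][4-7 ALLOC][8-14 ALLOC][15-21 ALLOC][22-26 ALLOC][27-27 FREE]
Op 7: b = realloc(b, 8) -> NULL (b unchanged); heap: [0-3 FREE][4-7 ALLOC][8-14 ALLOC][15-21 ALLOC][22-26 ALLOC][27-27 FREE]
Op 8: b = realloc(b, 1) -> b = 4; heap: [0-3 FREE][4-4 ALLOC][5-7 FREE][8-14 ALLOC][15-21 ALLOC][22-26 ALLOC][27-27 FREE]
Op 9: c = realloc(c, 1) -> c = 8; heap: [0-3 FREE][4-4 ALLOC][5-7 FREE][8-8 ALLOC][9-14 FREE][15-21 ALLOC][22-26 ALLOC][27-27 FREE]
Free blocks: [4 3 6 1] total_free=14 largest=6 -> 100*(14-6)/14 = 800/14 ≈ 57.143 -> rounds to 57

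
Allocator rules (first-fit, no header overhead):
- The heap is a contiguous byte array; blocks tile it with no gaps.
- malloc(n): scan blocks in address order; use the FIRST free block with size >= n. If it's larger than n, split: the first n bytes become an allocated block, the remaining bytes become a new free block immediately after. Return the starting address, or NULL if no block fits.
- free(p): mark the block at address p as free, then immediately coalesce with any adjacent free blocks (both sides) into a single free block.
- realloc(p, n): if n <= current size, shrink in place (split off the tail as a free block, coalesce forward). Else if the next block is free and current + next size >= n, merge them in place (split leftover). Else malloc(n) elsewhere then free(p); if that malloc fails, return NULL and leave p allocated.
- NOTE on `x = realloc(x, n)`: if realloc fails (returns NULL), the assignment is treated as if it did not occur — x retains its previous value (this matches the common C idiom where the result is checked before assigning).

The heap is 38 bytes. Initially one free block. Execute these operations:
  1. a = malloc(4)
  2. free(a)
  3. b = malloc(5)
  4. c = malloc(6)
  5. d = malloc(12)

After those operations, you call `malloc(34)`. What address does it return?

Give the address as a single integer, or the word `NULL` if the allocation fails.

Answer: NULL

Derivation:
Op 1: a = malloc(4) -> a = 0; heap: [0-3 ALLOC][4-37 FREE]
Op 2: free(a) -> (freed a); heap: [0-37 FREE]
Op 3: b = malloc(5) -> b = 0; heap: [0-4 ALLOC][5-37 FREE]
Op 4: c = malloc(6) -> c = 5; heap: [0-4 ALLOC][5-10 ALLOC][11-37 FREE]
Op 5: d = malloc(12) -> d = 11; heap: [0-4 ALLOC][5-10 ALLOC][11-22 ALLOC][23-37 FREE]
malloc(34): first-fit scan over [0-4 ALLOC][5-10 ALLOC][11-22 ALLOC][23-37 FREE] -> NULL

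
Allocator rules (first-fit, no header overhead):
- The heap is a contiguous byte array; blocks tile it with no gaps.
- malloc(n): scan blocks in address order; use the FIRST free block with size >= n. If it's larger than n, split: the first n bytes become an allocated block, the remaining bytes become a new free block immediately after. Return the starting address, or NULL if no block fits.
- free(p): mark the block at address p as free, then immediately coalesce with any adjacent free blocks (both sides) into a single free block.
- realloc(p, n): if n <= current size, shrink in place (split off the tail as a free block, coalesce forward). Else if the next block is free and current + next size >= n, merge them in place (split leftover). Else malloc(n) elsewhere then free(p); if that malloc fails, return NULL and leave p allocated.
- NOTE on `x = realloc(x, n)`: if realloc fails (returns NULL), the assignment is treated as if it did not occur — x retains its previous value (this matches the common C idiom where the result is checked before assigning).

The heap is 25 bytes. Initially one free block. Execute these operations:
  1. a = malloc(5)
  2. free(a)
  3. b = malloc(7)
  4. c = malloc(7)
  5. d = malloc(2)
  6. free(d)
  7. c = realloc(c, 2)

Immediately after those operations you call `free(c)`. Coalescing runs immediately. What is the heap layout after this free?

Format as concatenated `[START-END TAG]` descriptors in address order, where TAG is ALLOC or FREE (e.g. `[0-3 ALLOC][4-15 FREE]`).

Op 1: a = malloc(5) -> a = 0; heap: [0-4 ALLOC][5-24 FREE]
Op 2: free(a) -> (freed a); heap: [0-24 FREE]
Op 3: b = malloc(7) -> b = 0; heap: [0-6 ALLOC][7-24 FREE]
Op 4: c = malloc(7) -> c = 7; heap: [0-6 ALLOC][7-13 ALLOC][14-24 FREE]
Op 5: d = malloc(2) -> d = 14; heap: [0-6 ALLOC][7-13 ALLOC][14-15 ALLOC][16-24 FREE]
Op 6: free(d) -> (freed d); heap: [0-6 ALLOC][7-13 ALLOC][14-24 FREE]
Op 7: c = realloc(c, 2) -> c = 7; heap: [0-6 ALLOC][7-8 ALLOC][9-24 FREE]
free(c): c = 7 -> block [7-8 ALLOC]; mark free, coalesce with adjacent free neighbors -> [0-6 ALLOC][7-24 FREE]

Answer: [0-6 ALLOC][7-24 FREE]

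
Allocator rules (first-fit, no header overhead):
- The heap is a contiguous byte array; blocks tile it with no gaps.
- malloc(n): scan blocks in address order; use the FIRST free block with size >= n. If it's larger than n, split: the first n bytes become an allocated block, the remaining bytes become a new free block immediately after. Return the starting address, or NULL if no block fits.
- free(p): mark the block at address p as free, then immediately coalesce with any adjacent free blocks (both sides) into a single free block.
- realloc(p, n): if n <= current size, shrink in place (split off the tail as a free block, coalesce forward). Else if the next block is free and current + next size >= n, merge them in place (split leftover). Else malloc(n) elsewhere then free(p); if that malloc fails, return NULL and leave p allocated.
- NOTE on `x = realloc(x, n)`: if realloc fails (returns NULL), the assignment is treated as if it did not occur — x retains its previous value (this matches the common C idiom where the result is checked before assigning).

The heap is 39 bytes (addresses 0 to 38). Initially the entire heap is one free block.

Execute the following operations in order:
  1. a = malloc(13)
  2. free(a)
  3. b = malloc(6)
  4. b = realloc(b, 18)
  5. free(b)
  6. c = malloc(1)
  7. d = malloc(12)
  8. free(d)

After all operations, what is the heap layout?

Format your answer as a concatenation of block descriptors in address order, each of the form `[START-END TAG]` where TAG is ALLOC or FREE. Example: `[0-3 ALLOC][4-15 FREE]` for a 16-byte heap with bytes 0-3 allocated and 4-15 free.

Answer: [0-0 ALLOC][1-38 FREE]

Derivation:
Op 1: a = malloc(13) -> a = 0; heap: [0-12 ALLOC][13-38 FREE]
Op 2: free(a) -> (freed a); heap: [0-38 FREE]
Op 3: b = malloc(6) -> b = 0; heap: [0-5 ALLOC][6-38 FREE]
Op 4: b = realloc(b, 18) -> b = 0; heap: [0-17 ALLOC][18-38 FREE]
Op 5: free(b) -> (freed b); heap: [0-38 FREE]
Op 6: c = malloc(1) -> c = 0; heap: [0-0 ALLOC][1-38 FREE]
Op 7: d = malloc(12) -> d = 1; heap: [0-0 ALLOC][1-12 ALLOC][13-38 FREE]
Op 8: free(d) -> (freed d); heap: [0-0 ALLOC][1-38 FREE]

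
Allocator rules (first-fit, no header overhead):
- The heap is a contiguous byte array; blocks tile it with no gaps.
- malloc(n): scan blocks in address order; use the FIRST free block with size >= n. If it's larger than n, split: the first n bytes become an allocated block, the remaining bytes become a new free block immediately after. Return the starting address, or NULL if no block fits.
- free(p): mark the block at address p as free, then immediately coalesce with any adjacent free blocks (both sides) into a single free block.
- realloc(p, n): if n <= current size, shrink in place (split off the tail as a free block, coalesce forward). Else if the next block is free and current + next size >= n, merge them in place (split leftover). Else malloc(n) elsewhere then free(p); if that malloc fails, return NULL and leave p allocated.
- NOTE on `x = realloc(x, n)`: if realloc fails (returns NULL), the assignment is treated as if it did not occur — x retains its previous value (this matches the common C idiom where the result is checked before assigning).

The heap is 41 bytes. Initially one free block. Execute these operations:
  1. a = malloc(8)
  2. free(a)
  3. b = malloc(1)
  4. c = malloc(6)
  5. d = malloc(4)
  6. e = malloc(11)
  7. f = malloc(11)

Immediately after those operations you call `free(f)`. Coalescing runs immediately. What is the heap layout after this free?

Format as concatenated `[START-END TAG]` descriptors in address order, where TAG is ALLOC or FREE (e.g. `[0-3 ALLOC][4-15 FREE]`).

Answer: [0-0 ALLOC][1-6 ALLOC][7-10 ALLOC][11-21 ALLOC][22-40 FREE]

Derivation:
Op 1: a = malloc(8) -> a = 0; heap: [0-7 ALLOC][8-40 FREE]
Op 2: free(a) -> (freed a); heap: [0-40 FREE]
Op 3: b = malloc(1) -> b = 0; heap: [0-0 ALLOC][1-40 FREE]
Op 4: c = malloc(6) -> c = 1; heap: [0-0 ALLOC][1-6 ALLOC][7-40 FREE]
Op 5: d = malloc(4) -> d = 7; heap: [0-0 ALLOC][1-6 ALLOC][7-10 ALLOC][11-40 FREE]
Op 6: e = malloc(11) -> e = 11; heap: [0-0 ALLOC][1-6 ALLOC][7-10 ALLOC][11-21 ALLOC][22-40 FREE]
Op 7: f = malloc(11) -> f = 22; heap: [0-0 ALLOC][1-6 ALLOC][7-10 ALLOC][11-21 ALLOC][22-32 ALLOC][33-40 FREE]
free(f): f = 22 -> block [22-32 ALLOC]; mark free, coalesce with adjacent free neighbors -> [0-0 ALLOC][1-6 ALLOC][7-10 ALLOC][11-21 ALLOC][22-40 FREE]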